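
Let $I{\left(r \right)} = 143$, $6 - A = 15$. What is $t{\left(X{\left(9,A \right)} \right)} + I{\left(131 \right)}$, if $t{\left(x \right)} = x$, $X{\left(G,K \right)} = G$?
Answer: $152$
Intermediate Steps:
$A = -9$ ($A = 6 - 15 = -9$)
$t{\left(X{\left(9,A \right)} \right)} + I{\left(131 \right)} = 9 + 143 = 152$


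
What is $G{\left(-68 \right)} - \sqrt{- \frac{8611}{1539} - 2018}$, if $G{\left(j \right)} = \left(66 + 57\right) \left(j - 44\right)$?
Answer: $-13776 - \frac{i \sqrt{59171947}}{171} \approx -13776.0 - 44.984 i$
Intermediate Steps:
$G{\left(j \right)} = -5412 + 123 j$ ($G{\left(j \right)} = 123 \left(-44 + j\right) = -5412 + 123 j$)
$G{\left(-68 \right)} - \sqrt{- \frac{8611}{1539} - 2018} = \left(-5412 + 123 \left(-68\right)\right) - \sqrt{- \frac{8611}{1539} - 2018} = \left(-5412 - 8364\right) - \sqrt{\left(-8611\right) \frac{1}{1539} - 2018} = -13776 - \sqrt{- \frac{8611}{1539} - 2018} = -13776 - \sqrt{- \frac{3114313}{1539}} = -13776 - \frac{i \sqrt{59171947}}{171}$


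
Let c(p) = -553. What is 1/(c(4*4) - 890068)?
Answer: -1/890621 ≈ -1.1228e-6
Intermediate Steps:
1/(c(4*4) - 890068) = 1/(-553 - 890068) = 1/(-890621) = -1/890621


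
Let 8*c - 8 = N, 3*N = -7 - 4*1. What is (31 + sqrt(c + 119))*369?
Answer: 11439 + 123*sqrt(17214)/4 ≈ 15473.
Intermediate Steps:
N = -11/3 (N = (-7 - 4*1)/3 = (-7 - 4)/3 = (1/3)*(-11) = -11/3 ≈ -3.6667)
c = 13/24 (c = 1 + (1/8)*(-11/3) = 1 - 11/24 = 13/24 ≈ 0.54167)
(31 + sqrt(c + 119))*369 = (31 + sqrt(13/24 + 119))*369 = (31 + sqrt(2869/24))*369 = (31 + sqrt(17214)/12)*369 = 11439 + 123*sqrt(17214)/4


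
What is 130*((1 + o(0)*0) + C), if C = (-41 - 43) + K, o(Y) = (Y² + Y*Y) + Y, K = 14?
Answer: -8970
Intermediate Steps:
o(Y) = Y + 2*Y² (o(Y) = (Y² + Y²) + Y = 2*Y² + Y = Y + 2*Y²)
C = -70 (C = (-41 - 43) + 14 = -84 + 14 = -70)
130*((1 + o(0)*0) + C) = 130*((1 + (0*(1 + 2*0))*0) - 70) = 130*((1 + (0*(1 + 0))*0) - 70) = 130*((1 + (0*1)*0) - 70) = 130*((1 + 0*0) - 70) = 130*((1 + 0) - 70) = 130*(1 - 70) = 130*(-69) = -8970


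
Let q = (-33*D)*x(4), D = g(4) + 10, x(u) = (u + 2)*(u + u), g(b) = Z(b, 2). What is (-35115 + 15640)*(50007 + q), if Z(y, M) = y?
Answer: -542008725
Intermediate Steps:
g(b) = b
x(u) = 2*u*(2 + u) (x(u) = (2 + u)*(2*u) = 2*u*(2 + u))
D = 14 (D = 4 + 10 = 14)
q = -22176 (q = (-33*14)*(2*4*(2 + 4)) = -924*4*6 = -462*48 = -22176)
(-35115 + 15640)*(50007 + q) = (-35115 + 15640)*(50007 - 22176) = -19475*27831 = -542008725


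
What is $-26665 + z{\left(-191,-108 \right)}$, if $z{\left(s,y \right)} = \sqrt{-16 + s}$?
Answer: $-26665 + 3 i \sqrt{23} \approx -26665.0 + 14.387 i$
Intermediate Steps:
$-26665 + z{\left(-191,-108 \right)} = -26665 + \sqrt{-16 - 191} = -26665 + \sqrt{-207} = -26665 + 3 i \sqrt{23}$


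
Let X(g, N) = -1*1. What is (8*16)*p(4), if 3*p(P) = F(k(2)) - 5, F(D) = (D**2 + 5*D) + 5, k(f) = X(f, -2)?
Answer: -512/3 ≈ -170.67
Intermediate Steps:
X(g, N) = -1
k(f) = -1
F(D) = 5 + D**2 + 5*D
p(P) = -4/3 (p(P) = ((5 + (-1)**2 + 5*(-1)) - 5)/3 = ((5 + 1 - 5) - 5)/3 = (1 - 5)/3 = (1/3)*(-4) = -4/3)
(8*16)*p(4) = (8*16)*(-4/3) = 128*(-4/3) = -512/3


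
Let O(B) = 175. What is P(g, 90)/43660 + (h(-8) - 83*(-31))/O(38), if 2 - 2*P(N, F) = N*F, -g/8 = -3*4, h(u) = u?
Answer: 4449283/305620 ≈ 14.558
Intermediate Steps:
g = 96 (g = -(-24)*4 = -8*(-12) = 96)
P(N, F) = 1 - F*N/2 (P(N, F) = 1 - N*F/2 = 1 - F*N/2)
P(g, 90)/43660 + (h(-8) - 83*(-31))/O(38) = (1 - 1/2*90*96)/43660 + (-8 - 83*(-31))/175 = (1 - 4320)*(1/43660) + (-8 + 2573)*(1/175) = -4319*1/43660 + 2565*(1/175) = -4319/43660 + 513/35 = 4449283/305620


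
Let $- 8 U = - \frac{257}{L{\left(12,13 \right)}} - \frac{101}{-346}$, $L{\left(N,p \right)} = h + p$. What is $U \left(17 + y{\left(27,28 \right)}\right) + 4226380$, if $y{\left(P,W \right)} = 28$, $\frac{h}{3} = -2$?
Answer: $\frac{81894308555}{19376} \approx 4.2266 \cdot 10^{6}$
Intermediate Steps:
$h = -6$ ($h = 3 \left(-2\right) = -6$)
$L{\left(N,p \right)} = -6 + p$
$U = \frac{88215}{19376}$ ($U = - \frac{- \frac{257}{-6 + 13} - \frac{101}{-346}}{8} = - \frac{- \frac{257}{7} - - \frac{101}{346}}{8} = - \frac{\left(-257\right) \frac{1}{7} + \frac{101}{346}}{8} = - \frac{- \frac{257}{7} + \frac{101}{346}}{8} = \left(- \frac{1}{8}\right) \left(- \frac{88215}{2422}\right) = \frac{88215}{19376} \approx 4.5528$)
$U \left(17 + y{\left(27,28 \right)}\right) + 4226380 = \frac{88215 \left(17 + 28\right)}{19376} + 4226380 = \frac{88215}{19376} \cdot 45 + 4226380 = \frac{3969675}{19376} + 4226380 = \frac{81894308555}{19376}$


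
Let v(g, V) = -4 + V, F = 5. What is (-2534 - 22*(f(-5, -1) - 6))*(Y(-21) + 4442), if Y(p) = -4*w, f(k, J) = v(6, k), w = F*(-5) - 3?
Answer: -10037016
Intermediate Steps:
w = -28 (w = 5*(-5) - 3 = -25 - 3 = -28)
f(k, J) = -4 + k
Y(p) = 112 (Y(p) = -4*(-28) = 112)
(-2534 - 22*(f(-5, -1) - 6))*(Y(-21) + 4442) = (-2534 - 22*((-4 - 5) - 6))*(112 + 4442) = (-2534 - 22*(-9 - 6))*4554 = (-2534 - 22*(-15))*4554 = (-2534 + 330)*4554 = -2204*4554 = -10037016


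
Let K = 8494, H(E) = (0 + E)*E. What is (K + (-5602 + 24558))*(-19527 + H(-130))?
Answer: -72111150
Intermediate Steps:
H(E) = E**2 (H(E) = E*E = E**2)
(K + (-5602 + 24558))*(-19527 + H(-130)) = (8494 + (-5602 + 24558))*(-19527 + (-130)**2) = (8494 + 18956)*(-19527 + 16900) = 27450*(-2627) = -72111150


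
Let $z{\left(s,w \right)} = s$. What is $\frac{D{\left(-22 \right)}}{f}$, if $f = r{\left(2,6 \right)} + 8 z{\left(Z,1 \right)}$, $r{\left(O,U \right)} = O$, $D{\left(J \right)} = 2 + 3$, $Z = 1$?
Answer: $\frac{1}{2} \approx 0.5$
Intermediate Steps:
$D{\left(J \right)} = 5$
$f = 10$ ($f = 2 + 8 \cdot 1 = 2 + 8 = 10$)
$\frac{D{\left(-22 \right)}}{f} = \frac{5}{10} = 5 \cdot \frac{1}{10} = \frac{1}{2}$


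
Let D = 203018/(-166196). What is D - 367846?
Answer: -30567368417/83098 ≈ -3.6785e+5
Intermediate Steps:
D = -101509/83098 (D = 203018*(-1/166196) = -101509/83098 ≈ -1.2216)
D - 367846 = -101509/83098 - 367846 = -30567368417/83098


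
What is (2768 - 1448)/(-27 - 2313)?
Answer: -22/39 ≈ -0.56410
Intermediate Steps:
(2768 - 1448)/(-27 - 2313) = 1320/(-2340) = 1320*(-1/2340) = -22/39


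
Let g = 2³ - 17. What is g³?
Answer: -729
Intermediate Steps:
g = -9 (g = 8 - 17 = -9)
g³ = (-9)³ = -729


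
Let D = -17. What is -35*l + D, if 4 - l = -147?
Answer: -5302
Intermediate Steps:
l = 151 (l = 4 - 1*(-147) = 4 + 147 = 151)
-35*l + D = -35*151 - 17 = -5285 - 17 = -5302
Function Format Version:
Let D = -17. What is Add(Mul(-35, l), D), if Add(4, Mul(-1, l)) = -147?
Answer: -5302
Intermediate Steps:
l = 151 (l = Add(4, Mul(-1, -147)) = Add(4, 147) = 151)
Add(Mul(-35, l), D) = Add(Mul(-35, 151), -17) = Add(-5285, -17) = -5302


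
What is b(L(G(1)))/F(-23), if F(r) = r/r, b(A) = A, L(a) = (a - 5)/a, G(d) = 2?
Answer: -3/2 ≈ -1.5000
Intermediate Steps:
L(a) = (-5 + a)/a
F(r) = 1
b(L(G(1)))/F(-23) = ((-5 + 2)/2)/1 = 1*((½)*(-3)) = 1*(-3/2) = -3/2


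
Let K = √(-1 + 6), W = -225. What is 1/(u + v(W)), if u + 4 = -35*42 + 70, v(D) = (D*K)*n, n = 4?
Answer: 13/19248 - 25*√5/57744 ≈ -0.00029270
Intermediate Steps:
K = √5 ≈ 2.2361
v(D) = 4*D*√5 (v(D) = (D*√5)*4 = 4*D*√5)
u = -1404 (u = -4 + (-35*42 + 70) = -4 + (-1470 + 70) = -4 - 1400 = -1404)
1/(u + v(W)) = 1/(-1404 + 4*(-225)*√5) = 1/(-1404 - 900*√5)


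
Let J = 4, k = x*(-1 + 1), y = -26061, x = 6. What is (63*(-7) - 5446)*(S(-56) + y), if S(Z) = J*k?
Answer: 153421107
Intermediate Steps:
k = 0 (k = 6*(-1 + 1) = 6*0 = 0)
S(Z) = 0 (S(Z) = 4*0 = 0)
(63*(-7) - 5446)*(S(-56) + y) = (63*(-7) - 5446)*(0 - 26061) = (-441 - 5446)*(-26061) = -5887*(-26061) = 153421107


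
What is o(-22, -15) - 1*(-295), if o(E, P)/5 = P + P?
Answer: 145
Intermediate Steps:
o(E, P) = 10*P (o(E, P) = 5*(P + P) = 5*(2*P) = 10*P)
o(-22, -15) - 1*(-295) = 10*(-15) - 1*(-295) = -150 + 295 = 145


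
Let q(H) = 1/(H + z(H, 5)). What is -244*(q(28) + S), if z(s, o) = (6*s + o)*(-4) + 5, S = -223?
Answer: 35857752/659 ≈ 54412.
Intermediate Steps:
z(s, o) = 5 - 24*s - 4*o (z(s, o) = (o + 6*s)*(-4) + 5 = (-24*s - 4*o) + 5 = 5 - 24*s - 4*o)
q(H) = 1/(-15 - 23*H) (q(H) = 1/(H + (5 - 24*H - 4*5)) = 1/(H + (5 - 24*H - 20)) = 1/(H + (-15 - 24*H)) = 1/(-15 - 23*H))
-244*(q(28) + S) = -244*(-1/(15 + 23*28) - 223) = -244*(-1/(15 + 644) - 223) = -244*(-1/659 - 223) = -244*(-146958/659) = 35857752/659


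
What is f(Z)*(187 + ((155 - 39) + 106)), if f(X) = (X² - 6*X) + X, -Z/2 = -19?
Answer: 512886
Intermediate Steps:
Z = 38 (Z = -2*(-19) = 38)
f(X) = X² - 5*X
f(Z)*(187 + ((155 - 39) + 106)) = (38*(-5 + 38))*(187 + ((155 - 39) + 106)) = (38*33)*(187 + (116 + 106)) = 1254*(187 + 222) = 1254*409 = 512886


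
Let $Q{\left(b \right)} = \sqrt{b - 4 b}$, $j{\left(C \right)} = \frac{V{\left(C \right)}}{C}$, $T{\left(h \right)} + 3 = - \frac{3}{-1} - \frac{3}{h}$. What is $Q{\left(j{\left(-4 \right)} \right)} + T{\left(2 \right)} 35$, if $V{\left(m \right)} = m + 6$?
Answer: $- \frac{105}{2} + \frac{\sqrt{6}}{2} \approx -51.275$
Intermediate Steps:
$T{\left(h \right)} = - \frac{3}{h}$ ($T{\left(h \right)} = -3 - \left(-3 + \frac{3}{h}\right) = -3 + \left(3 - \frac{3}{h}\right) = - \frac{3}{h}$)
$V{\left(m \right)} = 6 + m$
$j{\left(C \right)} = \frac{6 + C}{C}$
$Q{\left(b \right)} = \sqrt{3} \sqrt{- b}$ ($Q{\left(b \right)} = \sqrt{- 3 b} = \sqrt{3} \sqrt{- b}$)
$Q{\left(j{\left(-4 \right)} \right)} + T{\left(2 \right)} 35 = \sqrt{3} \sqrt{- \frac{6 - 4}{-4}} + - \frac{3}{2} \cdot 35 = \sqrt{3} \sqrt{- \frac{\left(-1\right) 2}{4}} + \left(-3\right) \frac{1}{2} \cdot 35 = \sqrt{3} \sqrt{\left(-1\right) \left(- \frac{1}{2}\right)} - \frac{105}{2} = \frac{\sqrt{3}}{\sqrt{2}} - \frac{105}{2} = \sqrt{3} \frac{\sqrt{2}}{2} - \frac{105}{2} = \frac{\sqrt{6}}{2} - \frac{105}{2} = - \frac{105}{2} + \frac{\sqrt{6}}{2}$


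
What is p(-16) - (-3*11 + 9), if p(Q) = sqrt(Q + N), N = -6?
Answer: 24 + I*sqrt(22) ≈ 24.0 + 4.6904*I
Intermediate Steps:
p(Q) = sqrt(-6 + Q) (p(Q) = sqrt(Q - 6) = sqrt(-6 + Q))
p(-16) - (-3*11 + 9) = sqrt(-6 - 16) - (-3*11 + 9) = sqrt(-22) - (-33 + 9) = I*sqrt(22) - 1*(-24) = I*sqrt(22) + 24 = 24 + I*sqrt(22)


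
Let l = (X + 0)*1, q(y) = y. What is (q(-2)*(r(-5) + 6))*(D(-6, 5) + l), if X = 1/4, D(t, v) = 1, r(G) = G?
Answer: -5/2 ≈ -2.5000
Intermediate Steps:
X = ¼ ≈ 0.25000
l = ¼ (l = (¼ + 0)*1 = (¼)*1 = ¼ ≈ 0.25000)
(q(-2)*(r(-5) + 6))*(D(-6, 5) + l) = (-2*(-5 + 6))*(1 + ¼) = -2*1*(5/4) = -2*5/4 = -5/2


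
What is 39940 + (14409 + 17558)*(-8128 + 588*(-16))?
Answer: -560533372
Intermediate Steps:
39940 + (14409 + 17558)*(-8128 + 588*(-16)) = 39940 + 31967*(-8128 - 9408) = 39940 + 31967*(-17536) = 39940 - 560573312 = -560533372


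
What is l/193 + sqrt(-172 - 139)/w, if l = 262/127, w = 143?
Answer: 262/24511 + I*sqrt(311)/143 ≈ 0.010689 + 0.12332*I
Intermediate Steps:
l = 262/127 (l = 262*(1/127) = 262/127 ≈ 2.0630)
l/193 + sqrt(-172 - 139)/w = (262/127)/193 + sqrt(-172 - 139)/143 = (262/127)*(1/193) + sqrt(-311)*(1/143) = 262/24511 + (I*sqrt(311))*(1/143) = 262/24511 + I*sqrt(311)/143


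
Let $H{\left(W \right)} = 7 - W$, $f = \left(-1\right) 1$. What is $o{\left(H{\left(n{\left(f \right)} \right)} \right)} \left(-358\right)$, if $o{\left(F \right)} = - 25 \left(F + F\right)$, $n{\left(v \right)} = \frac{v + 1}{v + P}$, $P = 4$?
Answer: $125300$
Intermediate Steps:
$f = -1$
$n{\left(v \right)} = \frac{1 + v}{4 + v}$ ($n{\left(v \right)} = \frac{v + 1}{v + 4} = \frac{1 + v}{4 + v}$)
$o{\left(F \right)} = - 50 F$ ($o{\left(F \right)} = - 25 \cdot 2 F = - 50 F$)
$o{\left(H{\left(n{\left(f \right)} \right)} \right)} \left(-358\right) = - 50 \left(7 - \frac{1 - 1}{4 - 1}\right) \left(-358\right) = - 50 \left(7 - \frac{1}{3} \cdot 0\right) \left(-358\right) = - 50 \left(7 - 0\right) \left(-358\right) = - 50 \left(7 + 0\right) \left(-358\right) = \left(-50\right) 7 \left(-358\right) = \left(-350\right) \left(-358\right) = 125300$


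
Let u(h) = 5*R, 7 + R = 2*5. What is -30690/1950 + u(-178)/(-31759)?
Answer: -2499264/158795 ≈ -15.739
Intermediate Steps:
R = 3 (R = -7 + 2*5 = -7 + 10 = 3)
u(h) = 15 (u(h) = 5*3 = 15)
-30690/1950 + u(-178)/(-31759) = -30690/1950 + 15/(-31759) = -30690*1/1950 + 15*(-1/31759) = -1023/65 - 15/31759 = -2499264/158795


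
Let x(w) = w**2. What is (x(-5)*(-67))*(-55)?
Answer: 92125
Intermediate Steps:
(x(-5)*(-67))*(-55) = ((-5)**2*(-67))*(-55) = (25*(-67))*(-55) = -1675*(-55) = 92125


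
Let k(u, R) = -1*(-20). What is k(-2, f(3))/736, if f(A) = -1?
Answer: 5/184 ≈ 0.027174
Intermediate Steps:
k(u, R) = 20
k(-2, f(3))/736 = 20/736 = 20*(1/736) = 5/184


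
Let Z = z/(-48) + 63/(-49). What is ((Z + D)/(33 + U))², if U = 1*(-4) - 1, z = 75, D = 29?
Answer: 8579041/9834496 ≈ 0.87234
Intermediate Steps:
U = -5 (U = -4 - 1 = -5)
Z = -319/112 (Z = 75/(-48) + 63/(-49) = 75*(-1/48) + 63*(-1/49) = -25/16 - 9/7 = -319/112 ≈ -2.8482)
((Z + D)/(33 + U))² = ((-319/112 + 29)/(33 - 5))² = ((2929/112)/28)² = ((2929/112)*(1/28))² = (2929/3136)² = 8579041/9834496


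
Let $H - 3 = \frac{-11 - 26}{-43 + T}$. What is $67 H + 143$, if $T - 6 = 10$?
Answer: $\frac{11767}{27} \approx 435.81$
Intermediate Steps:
$T = 16$ ($T = 6 + 10 = 16$)
$H = \frac{118}{27}$ ($H = 3 + \frac{-11 - 26}{-43 + 16} = 3 - \frac{37}{-27} = 3 - - \frac{37}{27} = 3 + \frac{37}{27} = \frac{118}{27} \approx 4.3704$)
$67 H + 143 = 67 \cdot \frac{118}{27} + 143 = \frac{7906}{27} + 143 = \frac{11767}{27}$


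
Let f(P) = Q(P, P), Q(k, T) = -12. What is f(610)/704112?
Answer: -1/58676 ≈ -1.7043e-5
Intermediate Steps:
f(P) = -12
f(610)/704112 = -12/704112 = -12*1/704112 = -1/58676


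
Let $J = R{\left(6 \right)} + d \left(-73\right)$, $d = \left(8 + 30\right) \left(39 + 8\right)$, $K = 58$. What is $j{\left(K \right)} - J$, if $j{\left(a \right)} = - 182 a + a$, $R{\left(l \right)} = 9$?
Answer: $119871$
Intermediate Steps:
$j{\left(a \right)} = - 181 a$
$d = 1786$ ($d = 38 \cdot 47 = 1786$)
$J = -130369$ ($J = 9 + 1786 \left(-73\right) = 9 - 130378 = -130369$)
$j{\left(K \right)} - J = \left(-181\right) 58 - -130369 = -10498 + 130369 = 119871$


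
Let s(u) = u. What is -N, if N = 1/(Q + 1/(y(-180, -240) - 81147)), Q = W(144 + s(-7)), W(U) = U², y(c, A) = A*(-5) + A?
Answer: -80187/1505029802 ≈ -5.3279e-5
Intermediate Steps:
y(c, A) = -4*A (y(c, A) = -5*A + A = -4*A)
Q = 18769 (Q = (144 - 7)² = 137² = 18769)
N = 80187/1505029802 (N = 1/(18769 + 1/(-4*(-240) - 81147)) = 1/(18769 + 1/(960 - 81147)) = 1/(18769 + 1/(-80187)) = 1/(18769 - 1/80187) = 1/(1505029802/80187) = 80187/1505029802 ≈ 5.3279e-5)
-N = -1*80187/1505029802 = -80187/1505029802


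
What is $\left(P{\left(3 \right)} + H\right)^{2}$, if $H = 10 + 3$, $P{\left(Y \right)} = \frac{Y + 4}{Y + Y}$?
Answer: $\frac{7225}{36} \approx 200.69$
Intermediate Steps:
$P{\left(Y \right)} = \frac{4 + Y}{2 Y}$
$H = 13$
$\left(P{\left(3 \right)} + H\right)^{2} = \left(\frac{4 + 3}{2 \cdot 3} + 13\right)^{2} = \left(\frac{1}{2} \cdot \frac{1}{3} \cdot 7 + 13\right)^{2} = \left(\frac{7}{6} + 13\right)^{2} = \left(\frac{85}{6}\right)^{2} = \frac{7225}{36}$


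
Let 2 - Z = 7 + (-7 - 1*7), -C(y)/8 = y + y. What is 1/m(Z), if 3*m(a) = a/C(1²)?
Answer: -16/3 ≈ -5.3333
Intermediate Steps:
C(y) = -16*y (C(y) = -8*(y + y) = -16*y)
Z = 9 (Z = 2 - (7 + (-7 - 1*7)) = 2 - (7 + (-7 - 7)) = 2 - (7 - 14) = 2 - 1*(-7) = 2 + 7 = 9)
m(a) = -a/48 (m(a) = (a/((-16*1²)))/3 = (a/((-16*1)))/3 = (a/(-16))/3 = (a*(-1/16))/3 = (-a/16)/3 = -a/48)
1/m(Z) = 1/(-1/48*9) = 1/(-3/16) = -16/3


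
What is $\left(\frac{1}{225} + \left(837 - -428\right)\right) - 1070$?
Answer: $\frac{43876}{225} \approx 195.0$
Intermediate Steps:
$\left(\frac{1}{225} + \left(837 - -428\right)\right) - 1070 = \left(\frac{1}{225} + \left(837 + 428\right)\right) - 1070 = \left(\frac{1}{225} + 1265\right) - 1070 = \frac{284626}{225} - 1070 = \frac{43876}{225}$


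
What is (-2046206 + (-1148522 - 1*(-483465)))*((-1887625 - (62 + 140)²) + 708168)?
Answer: 3308448499643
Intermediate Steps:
(-2046206 + (-1148522 - 1*(-483465)))*((-1887625 - (62 + 140)²) + 708168) = (-2046206 + (-1148522 + 483465))*((-1887625 - 1*202²) + 708168) = (-2046206 - 665057)*((-1887625 - 1*40804) + 708168) = -2711263*((-1887625 - 40804) + 708168) = -2711263*(-1928429 + 708168) = -2711263*(-1220261) = 3308448499643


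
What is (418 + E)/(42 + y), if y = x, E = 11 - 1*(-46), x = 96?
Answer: 475/138 ≈ 3.4420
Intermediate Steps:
E = 57 (E = 11 + 46 = 57)
y = 96
(418 + E)/(42 + y) = (418 + 57)/(42 + 96) = 475/138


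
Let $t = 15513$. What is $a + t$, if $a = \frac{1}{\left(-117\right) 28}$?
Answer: $\frac{50820587}{3276} \approx 15513.0$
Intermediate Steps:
$a = - \frac{1}{3276}$ ($a = \frac{1}{-3276} = - \frac{1}{3276} \approx -0.00030525$)
$a + t = - \frac{1}{3276} + 15513 = \frac{50820587}{3276}$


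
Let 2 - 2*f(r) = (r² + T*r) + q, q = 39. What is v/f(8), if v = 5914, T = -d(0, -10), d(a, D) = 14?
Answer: 11828/11 ≈ 1075.3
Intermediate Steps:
T = -14 (T = -1*14 = -14)
f(r) = -37/2 + 7*r - r²/2 (f(r) = 1 - ((r² - 14*r) + 39)/2 = 1 - (39 + r² - 14*r)/2 = 1 + (-39/2 + 7*r - r²/2) = -37/2 + 7*r - r²/2)
v/f(8) = 5914/(-37/2 + 7*8 - ½*8²) = 5914/(-37/2 + 56 - ½*64) = 5914/(-37/2 + 56 - 32) = 5914/(11/2) = 5914*(2/11) = 11828/11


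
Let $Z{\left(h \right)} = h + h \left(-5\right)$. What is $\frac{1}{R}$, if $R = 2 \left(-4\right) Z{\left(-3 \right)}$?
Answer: $- \frac{1}{96} \approx -0.010417$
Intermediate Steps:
$Z{\left(h \right)} = - 4 h$ ($Z{\left(h \right)} = h - 5 h = - 4 h$)
$R = -96$ ($R = 2 \left(-4\right) \left(\left(-4\right) \left(-3\right)\right) = \left(-8\right) 12 = -96$)
$\frac{1}{R} = \frac{1}{-96} = - \frac{1}{96}$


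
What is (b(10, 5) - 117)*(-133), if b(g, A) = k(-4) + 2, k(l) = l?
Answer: 15827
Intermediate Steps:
b(g, A) = -2 (b(g, A) = -4 + 2 = -2)
(b(10, 5) - 117)*(-133) = (-2 - 117)*(-133) = -119*(-133) = 15827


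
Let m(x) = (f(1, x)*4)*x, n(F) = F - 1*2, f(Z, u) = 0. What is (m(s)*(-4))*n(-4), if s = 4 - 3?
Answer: 0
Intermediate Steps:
s = 1
n(F) = -2 + F (n(F) = F - 2 = -2 + F)
m(x) = 0 (m(x) = (0*4)*x = 0*x = 0)
(m(s)*(-4))*n(-4) = (0*(-4))*(-2 - 4) = 0*(-6) = 0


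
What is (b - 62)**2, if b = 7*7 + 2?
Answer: 121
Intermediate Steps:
b = 51 (b = 49 + 2 = 51)
(b - 62)**2 = (51 - 62)**2 = (-11)**2 = 121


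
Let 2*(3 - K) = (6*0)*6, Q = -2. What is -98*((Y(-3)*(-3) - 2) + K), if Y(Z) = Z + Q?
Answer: -1568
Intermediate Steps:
Y(Z) = -2 + Z (Y(Z) = Z - 2 = -2 + Z)
K = 3 (K = 3 - 6*0*6/2 = 3 - 0*6 = 3 - ½*0 = 3 + 0 = 3)
-98*((Y(-3)*(-3) - 2) + K) = -98*(((-2 - 3)*(-3) - 2) + 3) = -98*((-5*(-3) - 2) + 3) = -98*((15 - 2) + 3) = -98*(13 + 3) = -98*16 = -1568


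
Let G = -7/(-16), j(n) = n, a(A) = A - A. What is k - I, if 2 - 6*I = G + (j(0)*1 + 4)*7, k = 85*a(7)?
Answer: 141/32 ≈ 4.4063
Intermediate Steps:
a(A) = 0
G = 7/16 (G = -7*(-1/16) = 7/16 ≈ 0.43750)
k = 0 (k = 85*0 = 0)
I = -141/32 (I = ⅓ - (7/16 + (0*1 + 4)*7)/6 = ⅓ - (7/16 + (0 + 4)*7)/6 = ⅓ - (7/16 + 4*7)/6 = ⅓ - (7/16 + 28)/6 = ⅓ - ⅙*455/16 = ⅓ - 455/96 = -141/32 ≈ -4.4063)
k - I = 0 - 1*(-141/32) = 0 + 141/32 = 141/32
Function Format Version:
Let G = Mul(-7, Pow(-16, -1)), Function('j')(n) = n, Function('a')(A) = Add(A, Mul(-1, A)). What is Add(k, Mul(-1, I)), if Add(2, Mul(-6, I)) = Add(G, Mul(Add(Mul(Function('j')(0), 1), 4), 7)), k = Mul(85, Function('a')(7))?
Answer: Rational(141, 32) ≈ 4.4063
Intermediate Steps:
Function('a')(A) = 0
G = Rational(7, 16) (G = Mul(-7, Rational(-1, 16)) = Rational(7, 16) ≈ 0.43750)
k = 0 (k = Mul(85, 0) = 0)
I = Rational(-141, 32) (I = Add(Rational(1, 3), Mul(Rational(-1, 6), Add(Rational(7, 16), Mul(Add(Mul(0, 1), 4), 7)))) = Add(Rational(1, 3), Mul(Rational(-1, 6), Add(Rational(7, 16), Mul(Add(0, 4), 7)))) = Add(Rational(1, 3), Mul(Rational(-1, 6), Add(Rational(7, 16), Mul(4, 7)))) = Add(Rational(1, 3), Mul(Rational(-1, 6), Add(Rational(7, 16), 28))) = Add(Rational(1, 3), Mul(Rational(-1, 6), Rational(455, 16))) = Add(Rational(1, 3), Rational(-455, 96)) = Rational(-141, 32) ≈ -4.4063)
Add(k, Mul(-1, I)) = Add(0, Mul(-1, Rational(-141, 32))) = Add(0, Rational(141, 32)) = Rational(141, 32)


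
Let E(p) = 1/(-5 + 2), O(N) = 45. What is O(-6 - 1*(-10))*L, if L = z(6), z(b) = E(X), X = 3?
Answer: -15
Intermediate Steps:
E(p) = -⅓ (E(p) = 1/(-3) = -⅓)
z(b) = -⅓
L = -⅓ ≈ -0.33333
O(-6 - 1*(-10))*L = 45*(-⅓) = -15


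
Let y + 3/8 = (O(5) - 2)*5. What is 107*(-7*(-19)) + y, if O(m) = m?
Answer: 113965/8 ≈ 14246.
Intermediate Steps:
y = 117/8 (y = -3/8 + (5 - 2)*5 = -3/8 + 3*5 = -3/8 + 15 = 117/8 ≈ 14.625)
107*(-7*(-19)) + y = 107*(-7*(-19)) + 117/8 = 107*133 + 117/8 = 14231 + 117/8 = 113965/8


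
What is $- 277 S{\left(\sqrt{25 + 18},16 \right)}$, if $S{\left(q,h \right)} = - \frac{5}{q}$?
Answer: $\frac{1385 \sqrt{43}}{43} \approx 211.21$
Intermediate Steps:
$- 277 S{\left(\sqrt{25 + 18},16 \right)} = - 277 \left(- \frac{5}{\sqrt{25 + 18}}\right) = - 277 \left(- \frac{5}{\sqrt{43}}\right) = - 277 \left(- 5 \frac{\sqrt{43}}{43}\right) = - 277 \left(- \frac{5 \sqrt{43}}{43}\right) = \frac{1385 \sqrt{43}}{43}$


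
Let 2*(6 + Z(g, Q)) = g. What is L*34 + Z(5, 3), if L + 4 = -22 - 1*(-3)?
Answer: -1571/2 ≈ -785.50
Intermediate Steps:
L = -23 (L = -4 + (-22 - 1*(-3)) = -4 + (-22 + 3) = -4 - 19 = -23)
Z(g, Q) = -6 + g/2
L*34 + Z(5, 3) = -23*34 + (-6 + (½)*5) = -782 + (-6 + 5/2) = -782 - 7/2 = -1571/2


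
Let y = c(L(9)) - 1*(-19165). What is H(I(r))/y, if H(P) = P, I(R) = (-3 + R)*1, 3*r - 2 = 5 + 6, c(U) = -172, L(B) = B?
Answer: 4/56979 ≈ 7.0201e-5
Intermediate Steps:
r = 13/3 (r = 2/3 + (5 + 6)/3 = 2/3 + (1/3)*11 = 2/3 + 11/3 = 13/3 ≈ 4.3333)
I(R) = -3 + R
y = 18993 (y = -172 - 1*(-19165) = -172 + 19165 = 18993)
H(I(r))/y = (-3 + 13/3)/18993 = (4/3)*(1/18993) = 4/56979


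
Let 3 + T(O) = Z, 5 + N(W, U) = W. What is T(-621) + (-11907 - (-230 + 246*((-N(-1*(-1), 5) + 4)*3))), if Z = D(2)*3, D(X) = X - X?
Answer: -17584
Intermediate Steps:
N(W, U) = -5 + W
D(X) = 0
Z = 0 (Z = 0*3 = 0)
T(O) = -3 (T(O) = -3 + 0 = -3)
T(-621) + (-11907 - (-230 + 246*((-N(-1*(-1), 5) + 4)*3))) = -3 + (-11907 - (-230 + 246*((-(-5 - 1*(-1)) + 4)*3))) = -3 + (-11907 - (-230 + 246*((-(-5 + 1) + 4)*3))) = -3 + (-11907 - (-230 + 246*((-1*(-4) + 4)*3))) = -3 + (-11907 - (-230 + 246*((4 + 4)*3))) = -3 + (-11907 - (-230 + 246*(8*3))) = -3 + (-11907 - (-230 + 246*24)) = -3 + (-11907 - (-230 + 5904)) = -3 + (-11907 - 1*5674) = -3 + (-11907 - 5674) = -3 - 17581 = -17584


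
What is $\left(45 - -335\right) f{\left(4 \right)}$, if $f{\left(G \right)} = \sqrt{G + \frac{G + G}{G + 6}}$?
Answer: $152 \sqrt{30} \approx 832.54$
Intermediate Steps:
$f{\left(G \right)} = \sqrt{G + \frac{2 G}{6 + G}}$
$\left(45 - -335\right) f{\left(4 \right)} = \left(45 - -335\right) \sqrt{\frac{4 \left(8 + 4\right)}{6 + 4}} = \left(45 + 335\right) \sqrt{4 \cdot \frac{1}{10} \cdot 12} = 380 \sqrt{4 \cdot \frac{1}{10} \cdot 12} = 380 \sqrt{\frac{24}{5}} = 380 \frac{2 \sqrt{30}}{5} = 152 \sqrt{30}$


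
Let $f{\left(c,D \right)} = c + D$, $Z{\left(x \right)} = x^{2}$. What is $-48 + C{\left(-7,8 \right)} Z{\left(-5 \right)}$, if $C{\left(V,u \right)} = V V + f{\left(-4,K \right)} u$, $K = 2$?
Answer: $777$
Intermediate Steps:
$f{\left(c,D \right)} = D + c$
$C{\left(V,u \right)} = V^{2} - 2 u$ ($C{\left(V,u \right)} = V V + \left(2 - 4\right) u = V^{2} - 2 u$)
$-48 + C{\left(-7,8 \right)} Z{\left(-5 \right)} = -48 + \left(\left(-7\right)^{2} - 16\right) \left(-5\right)^{2} = -48 + \left(49 - 16\right) 25 = -48 + 33 \cdot 25 = -48 + 825 = 777$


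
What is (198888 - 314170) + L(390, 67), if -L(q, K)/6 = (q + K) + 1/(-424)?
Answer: -25021085/212 ≈ -1.1802e+5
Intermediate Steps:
L(q, K) = 3/212 - 6*K - 6*q (L(q, K) = -6*((q + K) + 1/(-424)) = -6*((K + q) - 1/424) = -6*(-1/424 + K + q) = 3/212 - 6*K - 6*q)
(198888 - 314170) + L(390, 67) = (198888 - 314170) + (3/212 - 6*67 - 6*390) = -115282 + (3/212 - 402 - 2340) = -115282 - 581301/212 = -25021085/212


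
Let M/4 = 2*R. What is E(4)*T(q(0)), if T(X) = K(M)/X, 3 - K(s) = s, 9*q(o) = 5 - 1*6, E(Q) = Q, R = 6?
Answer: 1620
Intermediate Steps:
q(o) = -⅑ (q(o) = (5 - 1*6)/9 = (5 - 6)/9 = (⅑)*(-1) = -⅑)
M = 48 (M = 4*(2*6) = 4*12 = 48)
K(s) = 3 - s
T(X) = -45/X (T(X) = (3 - 1*48)/X = (3 - 48)/X = -45/X)
E(4)*T(q(0)) = 4*(-45/(-⅑)) = 4*(-45*(-9)) = 4*405 = 1620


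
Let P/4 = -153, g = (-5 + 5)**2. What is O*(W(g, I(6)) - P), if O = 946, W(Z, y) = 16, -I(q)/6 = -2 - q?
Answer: 594088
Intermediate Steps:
I(q) = 12 + 6*q (I(q) = -6*(-2 - q) = 12 + 6*q)
g = 0 (g = 0**2 = 0)
P = -612 (P = 4*(-153) = -612)
O*(W(g, I(6)) - P) = 946*(16 - 1*(-612)) = 946*(16 + 612) = 946*628 = 594088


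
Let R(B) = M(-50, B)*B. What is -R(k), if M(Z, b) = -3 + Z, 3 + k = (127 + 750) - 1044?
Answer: -9010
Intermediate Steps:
k = -170 (k = -3 + ((127 + 750) - 1044) = -3 + (877 - 1044) = -3 - 167 = -170)
R(B) = -53*B (R(B) = (-3 - 50)*B = -53*B)
-R(k) = -(-53)*(-170) = -1*9010 = -9010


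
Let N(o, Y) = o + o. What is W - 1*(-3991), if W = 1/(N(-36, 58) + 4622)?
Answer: 18159051/4550 ≈ 3991.0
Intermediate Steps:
N(o, Y) = 2*o
W = 1/4550 (W = 1/(2*(-36) + 4622) = 1/(-72 + 4622) = 1/4550 ≈ 0.00021978)
W - 1*(-3991) = 1/4550 - 1*(-3991) = 1/4550 + 3991 = 18159051/4550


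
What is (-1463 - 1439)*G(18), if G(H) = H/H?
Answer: -2902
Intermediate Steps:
G(H) = 1
(-1463 - 1439)*G(18) = (-1463 - 1439)*1 = -2902*1 = -2902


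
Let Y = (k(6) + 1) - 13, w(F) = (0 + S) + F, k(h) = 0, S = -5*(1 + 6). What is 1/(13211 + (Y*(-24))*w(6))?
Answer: 1/4859 ≈ 0.00020580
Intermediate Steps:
S = -35 (S = -5*7 = -35)
w(F) = -35 + F (w(F) = (0 - 35) + F = -35 + F)
Y = -12 (Y = (0 + 1) - 13 = 1 - 13 = -12)
1/(13211 + (Y*(-24))*w(6)) = 1/(13211 + (-12*(-24))*(-35 + 6)) = 1/(13211 + 288*(-29)) = 1/(13211 - 8352) = 1/4859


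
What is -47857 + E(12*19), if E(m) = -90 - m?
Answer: -48175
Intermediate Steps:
-47857 + E(12*19) = -47857 + (-90 - 12*19) = -47857 + (-90 - 1*228) = -47857 + (-90 - 228) = -47857 - 318 = -48175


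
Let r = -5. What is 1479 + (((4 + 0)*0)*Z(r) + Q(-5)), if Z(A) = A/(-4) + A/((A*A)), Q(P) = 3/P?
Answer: 7392/5 ≈ 1478.4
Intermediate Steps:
Z(A) = 1/A - A/4 (Z(A) = A*(-¼) + A/(A²) = -A/4 + A/A² = -A/4 + 1/A = 1/A - A/4)
1479 + (((4 + 0)*0)*Z(r) + Q(-5)) = 1479 + (((4 + 0)*0)*(1/(-5) - ¼*(-5)) + 3/(-5)) = 1479 + ((4*0)*(-⅕ + 5/4) + 3*(-⅕)) = 1479 + (0*(21/20) - ⅗) = 1479 + (0 - ⅗) = 1479 - ⅗ = 7392/5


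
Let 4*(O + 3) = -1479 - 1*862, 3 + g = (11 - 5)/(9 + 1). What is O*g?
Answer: 7059/5 ≈ 1411.8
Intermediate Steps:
g = -12/5 (g = -3 + (11 - 5)/(9 + 1) = -3 + 6/10 = -3 + 6*(1/10) = -3 + 3/5 = -12/5 ≈ -2.4000)
O = -2353/4 (O = -3 + (-1479 - 1*862)/4 = -3 + (-1479 - 862)/4 = -3 + (1/4)*(-2341) = -3 - 2341/4 = -2353/4 ≈ -588.25)
O*g = -2353/4*(-12/5) = 7059/5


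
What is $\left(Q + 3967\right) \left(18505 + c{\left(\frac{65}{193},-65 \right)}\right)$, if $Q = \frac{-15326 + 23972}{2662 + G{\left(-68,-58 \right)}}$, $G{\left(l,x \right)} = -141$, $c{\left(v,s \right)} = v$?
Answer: $\frac{35749061673090}{486553} \approx 7.3474 \cdot 10^{7}$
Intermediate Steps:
$Q = \frac{8646}{2521}$ ($Q = \frac{-15326 + 23972}{2662 - 141} = \frac{8646}{2521} \approx 3.4296$)
$\left(Q + 3967\right) \left(18505 + c{\left(\frac{65}{193},-65 \right)}\right) = \left(\frac{8646}{2521} + 3967\right) \left(18505 + \frac{65}{193}\right) = \frac{10009453 \left(18505 + 65 \cdot \frac{1}{193}\right)}{2521} = \frac{10009453 \left(18505 + \frac{65}{193}\right)}{2521} = \frac{10009453}{2521} \cdot \frac{3571530}{193} = \frac{35749061673090}{486553}$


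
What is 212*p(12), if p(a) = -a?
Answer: -2544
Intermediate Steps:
212*p(12) = 212*(-1*12) = 212*(-12) = -2544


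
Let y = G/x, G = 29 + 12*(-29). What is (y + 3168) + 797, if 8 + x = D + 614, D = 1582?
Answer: 8675101/2188 ≈ 3964.9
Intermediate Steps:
G = -319 (G = 29 - 348 = -319)
x = 2188 (x = -8 + (1582 + 614) = -8 + 2196 = 2188)
y = -319/2188 ≈ -0.14580
(y + 3168) + 797 = (-319/2188 + 3168) + 797 = 6931265/2188 + 797 = 8675101/2188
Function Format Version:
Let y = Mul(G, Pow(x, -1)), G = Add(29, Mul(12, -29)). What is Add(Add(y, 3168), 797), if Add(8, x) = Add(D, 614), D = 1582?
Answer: Rational(8675101, 2188) ≈ 3964.9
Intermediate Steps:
G = -319 (G = Add(29, -348) = -319)
x = 2188 (x = Add(-8, Add(1582, 614)) = Add(-8, 2196) = 2188)
y = Rational(-319, 2188) (y = Mul(-319, Pow(2188, -1)) = Mul(-319, Rational(1, 2188)) = Rational(-319, 2188) ≈ -0.14580)
Add(Add(y, 3168), 797) = Add(Add(Rational(-319, 2188), 3168), 797) = Add(Rational(6931265, 2188), 797) = Rational(8675101, 2188)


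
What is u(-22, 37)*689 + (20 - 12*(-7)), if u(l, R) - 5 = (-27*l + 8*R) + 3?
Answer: 618826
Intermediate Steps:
u(l, R) = 8 - 27*l + 8*R (u(l, R) = 5 + ((-27*l + 8*R) + 3) = 5 + (3 - 27*l + 8*R) = 8 - 27*l + 8*R)
u(-22, 37)*689 + (20 - 12*(-7)) = (8 - 27*(-22) + 8*37)*689 + (20 - 12*(-7)) = (8 + 594 + 296)*689 + (20 + 84) = 898*689 + 104 = 618722 + 104 = 618826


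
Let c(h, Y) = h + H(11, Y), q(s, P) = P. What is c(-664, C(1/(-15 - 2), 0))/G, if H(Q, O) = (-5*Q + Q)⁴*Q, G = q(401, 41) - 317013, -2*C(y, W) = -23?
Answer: -10307098/79243 ≈ -130.07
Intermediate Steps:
C(y, W) = 23/2 (C(y, W) = -½*(-23) = 23/2)
G = -316972 (G = 41 - 317013 = -316972)
H(Q, O) = 256*Q⁵ (H(Q, O) = (-4*Q)⁴*Q = (256*Q⁴)*Q = 256*Q⁵)
c(h, Y) = 41229056 + h (c(h, Y) = h + 256*11⁵ = h + 256*161051 = h + 41229056 = 41229056 + h)
c(-664, C(1/(-15 - 2), 0))/G = (41229056 - 664)/(-316972) = 41228392*(-1/316972) = -10307098/79243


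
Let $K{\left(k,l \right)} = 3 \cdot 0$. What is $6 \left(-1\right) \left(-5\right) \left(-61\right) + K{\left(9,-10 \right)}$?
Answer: $-1830$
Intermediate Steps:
$K{\left(k,l \right)} = 0$
$6 \left(-1\right) \left(-5\right) \left(-61\right) + K{\left(9,-10 \right)} = 6 \left(-1\right) \left(-5\right) \left(-61\right) + 0 = \left(-6\right) \left(-5\right) \left(-61\right) + 0 = 30 \left(-61\right) + 0 = -1830 + 0 = -1830$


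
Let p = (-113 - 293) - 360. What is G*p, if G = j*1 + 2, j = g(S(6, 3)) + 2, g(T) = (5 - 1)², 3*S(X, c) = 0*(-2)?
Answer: -15320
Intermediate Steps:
p = -766 (p = -406 - 360 = -766)
S(X, c) = 0 (S(X, c) = (0*(-2))/3 = (⅓)*0 = 0)
g(T) = 16 (g(T) = 4² = 16)
j = 18 (j = 16 + 2 = 18)
G = 20 (G = 18*1 + 2 = 18 + 2 = 20)
G*p = 20*(-766) = -15320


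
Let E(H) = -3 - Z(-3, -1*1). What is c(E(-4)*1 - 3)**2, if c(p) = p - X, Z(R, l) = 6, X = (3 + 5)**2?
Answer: 5776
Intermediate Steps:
X = 64 (X = 8**2 = 64)
E(H) = -9 (E(H) = -3 - 1*6 = -3 - 6 = -9)
c(p) = -64 + p (c(p) = p - 1*64 = p - 64 = -64 + p)
c(E(-4)*1 - 3)**2 = (-64 + (-9*1 - 3))**2 = (-64 + (-9 - 3))**2 = (-64 - 12)**2 = (-76)**2 = 5776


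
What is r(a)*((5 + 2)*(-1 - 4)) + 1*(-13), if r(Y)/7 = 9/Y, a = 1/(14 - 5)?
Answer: -19858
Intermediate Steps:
a = ⅑ (a = 1/9 = ⅑ ≈ 0.11111)
r(Y) = 63/Y (r(Y) = 7*(9/Y) = 63/Y)
r(a)*((5 + 2)*(-1 - 4)) + 1*(-13) = (63/(⅑))*((5 + 2)*(-1 - 4)) + 1*(-13) = (63*9)*(7*(-5)) - 13 = 567*(-35) - 13 = -19845 - 13 = -19858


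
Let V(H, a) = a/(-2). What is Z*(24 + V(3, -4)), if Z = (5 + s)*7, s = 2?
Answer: 1274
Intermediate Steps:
V(H, a) = -a/2 (V(H, a) = a*(-½) = -a/2)
Z = 49 (Z = (5 + 2)*7 = 7*7 = 49)
Z*(24 + V(3, -4)) = 49*(24 - ½*(-4)) = 49*(24 + 2) = 49*26 = 1274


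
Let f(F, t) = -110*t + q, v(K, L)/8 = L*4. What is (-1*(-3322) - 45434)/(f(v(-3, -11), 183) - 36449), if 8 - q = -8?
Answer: 42112/56563 ≈ 0.74451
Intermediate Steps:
v(K, L) = 32*L (v(K, L) = 8*(L*4) = 8*(4*L) = 32*L)
q = 16 (q = 8 - 1*(-8) = 8 + 8 = 16)
f(F, t) = 16 - 110*t (f(F, t) = -110*t + 16 = 16 - 110*t)
(-1*(-3322) - 45434)/(f(v(-3, -11), 183) - 36449) = (-1*(-3322) - 45434)/((16 - 110*183) - 36449) = (3322 - 45434)/((16 - 20130) - 36449) = -42112/(-20114 - 36449) = -42112/(-56563) = -42112*(-1/56563) = 42112/56563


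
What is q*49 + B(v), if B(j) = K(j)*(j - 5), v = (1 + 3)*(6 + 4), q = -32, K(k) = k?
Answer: -168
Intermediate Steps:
v = 40 (v = 4*10 = 40)
B(j) = j*(-5 + j) (B(j) = j*(j - 5) = j*(-5 + j))
q*49 + B(v) = -32*49 + 40*(-5 + 40) = -1568 + 40*35 = -1568 + 1400 = -168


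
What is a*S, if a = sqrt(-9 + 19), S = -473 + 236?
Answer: -237*sqrt(10) ≈ -749.46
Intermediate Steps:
S = -237
a = sqrt(10) ≈ 3.1623
a*S = sqrt(10)*(-237) = -237*sqrt(10)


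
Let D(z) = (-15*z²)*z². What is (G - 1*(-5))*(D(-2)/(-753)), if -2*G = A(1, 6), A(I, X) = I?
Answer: 360/251 ≈ 1.4343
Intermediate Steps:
D(z) = -15*z⁴
G = -½ (G = -½*1 = -½ ≈ -0.50000)
(G - 1*(-5))*(D(-2)/(-753)) = (-½ - 1*(-5))*(-15*(-2)⁴/(-753)) = (-½ + 5)*(-15*16*(-1/753)) = 9*(-240*(-1/753))/2 = (9/2)*(80/251) = 360/251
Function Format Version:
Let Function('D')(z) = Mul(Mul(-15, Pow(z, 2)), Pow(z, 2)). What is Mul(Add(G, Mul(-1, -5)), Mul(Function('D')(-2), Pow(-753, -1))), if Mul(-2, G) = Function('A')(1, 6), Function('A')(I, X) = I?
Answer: Rational(360, 251) ≈ 1.4343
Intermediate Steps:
Function('D')(z) = Mul(-15, Pow(z, 4))
G = Rational(-1, 2) (G = Mul(Rational(-1, 2), 1) = Rational(-1, 2) ≈ -0.50000)
Mul(Add(G, Mul(-1, -5)), Mul(Function('D')(-2), Pow(-753, -1))) = Mul(Add(Rational(-1, 2), Mul(-1, -5)), Mul(Mul(-15, Pow(-2, 4)), Pow(-753, -1))) = Mul(Add(Rational(-1, 2), 5), Mul(Mul(-15, 16), Rational(-1, 753))) = Mul(Rational(9, 2), Mul(-240, Rational(-1, 753))) = Mul(Rational(9, 2), Rational(80, 251)) = Rational(360, 251)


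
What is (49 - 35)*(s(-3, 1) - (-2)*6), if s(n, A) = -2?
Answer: 140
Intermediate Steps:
(49 - 35)*(s(-3, 1) - (-2)*6) = (49 - 35)*(-2 - (-2)*6) = 14*(-2 - 1*(-12)) = 14*(-2 + 12) = 14*10 = 140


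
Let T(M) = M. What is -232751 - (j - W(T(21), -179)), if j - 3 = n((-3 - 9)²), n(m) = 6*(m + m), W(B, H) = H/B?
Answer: -4924301/21 ≈ -2.3449e+5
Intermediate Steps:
n(m) = 12*m (n(m) = 6*(2*m) = 12*m)
j = 1731 (j = 3 + 12*(-3 - 9)² = 3 + 12*(-12)² = 3 + 12*144 = 3 + 1728 = 1731)
-232751 - (j - W(T(21), -179)) = -232751 - (1731 - (-179)/21) = -232751 - (1731 - 1*(-179/21)) = -232751 - (1731 + 179/21) = -232751 - 1*36530/21 = -232751 - 36530/21 = -4924301/21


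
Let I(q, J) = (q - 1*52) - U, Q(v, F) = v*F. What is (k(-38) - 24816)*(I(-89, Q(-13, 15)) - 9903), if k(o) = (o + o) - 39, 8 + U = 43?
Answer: 251279549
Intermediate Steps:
U = 35 (U = -8 + 43 = 35)
Q(v, F) = F*v
k(o) = -39 + 2*o (k(o) = 2*o - 39 = -39 + 2*o)
I(q, J) = -87 + q (I(q, J) = (q - 1*52) - 1*35 = (q - 52) - 35 = (-52 + q) - 35 = -87 + q)
(k(-38) - 24816)*(I(-89, Q(-13, 15)) - 9903) = ((-39 + 2*(-38)) - 24816)*((-87 - 89) - 9903) = ((-39 - 76) - 24816)*(-176 - 9903) = (-115 - 24816)*(-10079) = -24931*(-10079) = 251279549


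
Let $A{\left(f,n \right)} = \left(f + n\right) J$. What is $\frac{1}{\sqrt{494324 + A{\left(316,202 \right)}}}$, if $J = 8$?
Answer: $\frac{\sqrt{124617}}{249234} \approx 0.0014164$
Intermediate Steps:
$A{\left(f,n \right)} = 8 f + 8 n$ ($A{\left(f,n \right)} = \left(f + n\right) 8 = 8 f + 8 n$)
$\frac{1}{\sqrt{494324 + A{\left(316,202 \right)}}} = \frac{1}{\sqrt{494324 + \left(8 \cdot 316 + 8 \cdot 202\right)}} = \frac{1}{\sqrt{494324 + \left(2528 + 1616\right)}} = \frac{1}{\sqrt{494324 + 4144}} = \frac{1}{\sqrt{498468}} = \frac{1}{2 \sqrt{124617}} = \frac{\sqrt{124617}}{249234}$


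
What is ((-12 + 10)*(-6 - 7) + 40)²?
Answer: 4356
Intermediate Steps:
((-12 + 10)*(-6 - 7) + 40)² = (-2*(-13) + 40)² = (26 + 40)² = 66² = 4356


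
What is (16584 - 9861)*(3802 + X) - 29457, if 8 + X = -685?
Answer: 20872350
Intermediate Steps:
X = -693 (X = -8 - 685 = -693)
(16584 - 9861)*(3802 + X) - 29457 = (16584 - 9861)*(3802 - 693) - 29457 = 6723*3109 - 29457 = 20901807 - 29457 = 20872350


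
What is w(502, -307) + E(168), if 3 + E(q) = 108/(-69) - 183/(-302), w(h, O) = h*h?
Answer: 1750392283/6946 ≈ 2.5200e+5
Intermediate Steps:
w(h, O) = h**2
E(q) = -27501/6946 (E(q) = -3 + (108/(-69) - 183/(-302)) = -3 + (108*(-1/69) - 183*(-1/302)) = -3 + (-36/23 + 183/302) = -3 - 6663/6946 = -27501/6946)
w(502, -307) + E(168) = 502**2 - 27501/6946 = 252004 - 27501/6946 = 1750392283/6946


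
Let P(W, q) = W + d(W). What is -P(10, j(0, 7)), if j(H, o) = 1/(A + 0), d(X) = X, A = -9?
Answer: -20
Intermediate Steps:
j(H, o) = -⅑ (j(H, o) = 1/(-9 + 0) = 1/(-9) = -⅑)
P(W, q) = 2*W (P(W, q) = W + W = 2*W)
-P(10, j(0, 7)) = -2*10 = -1*20 = -20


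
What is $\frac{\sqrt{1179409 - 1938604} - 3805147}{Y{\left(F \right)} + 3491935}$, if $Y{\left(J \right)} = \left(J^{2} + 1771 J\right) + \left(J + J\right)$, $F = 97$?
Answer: $- \frac{3805147}{3673325} + \frac{3 i \sqrt{84355}}{3673325} \approx -1.0359 + 0.0002372 i$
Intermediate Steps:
$Y{\left(J \right)} = J^{2} + 1773 J$ ($Y{\left(J \right)} = \left(J^{2} + 1771 J\right) + 2 J = J^{2} + 1773 J$)
$\frac{\sqrt{1179409 - 1938604} - 3805147}{Y{\left(F \right)} + 3491935} = \frac{\sqrt{1179409 - 1938604} - 3805147}{97 \left(1773 + 97\right) + 3491935} = \frac{\sqrt{-759195} - 3805147}{97 \cdot 1870 + 3491935} = \frac{3 i \sqrt{84355} - 3805147}{181390 + 3491935} = \frac{-3805147 + 3 i \sqrt{84355}}{3673325} = \left(-3805147 + 3 i \sqrt{84355}\right) \frac{1}{3673325} = - \frac{3805147}{3673325} + \frac{3 i \sqrt{84355}}{3673325}$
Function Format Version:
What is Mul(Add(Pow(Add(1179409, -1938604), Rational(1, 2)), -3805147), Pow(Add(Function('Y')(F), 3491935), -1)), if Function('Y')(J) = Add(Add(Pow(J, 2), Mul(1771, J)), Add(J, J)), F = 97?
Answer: Add(Rational(-3805147, 3673325), Mul(Rational(3, 3673325), I, Pow(84355, Rational(1, 2)))) ≈ Add(-1.0359, Mul(0.00023720, I))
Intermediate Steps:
Function('Y')(J) = Add(Pow(J, 2), Mul(1773, J)) (Function('Y')(J) = Add(Add(Pow(J, 2), Mul(1771, J)), Mul(2, J)) = Add(Pow(J, 2), Mul(1773, J)))
Mul(Add(Pow(Add(1179409, -1938604), Rational(1, 2)), -3805147), Pow(Add(Function('Y')(F), 3491935), -1)) = Mul(Add(Pow(Add(1179409, -1938604), Rational(1, 2)), -3805147), Pow(Add(Mul(97, Add(1773, 97)), 3491935), -1)) = Mul(Add(Pow(-759195, Rational(1, 2)), -3805147), Pow(Add(Mul(97, 1870), 3491935), -1)) = Mul(Add(Mul(3, I, Pow(84355, Rational(1, 2))), -3805147), Pow(Add(181390, 3491935), -1)) = Mul(Add(-3805147, Mul(3, I, Pow(84355, Rational(1, 2)))), Pow(3673325, -1)) = Mul(Add(-3805147, Mul(3, I, Pow(84355, Rational(1, 2)))), Rational(1, 3673325)) = Add(Rational(-3805147, 3673325), Mul(Rational(3, 3673325), I, Pow(84355, Rational(1, 2))))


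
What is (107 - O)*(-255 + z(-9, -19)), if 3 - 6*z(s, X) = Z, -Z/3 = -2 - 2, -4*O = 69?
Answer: -254961/8 ≈ -31870.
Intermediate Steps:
O = -69/4 (O = -1/4*69 = -69/4 ≈ -17.250)
Z = 12 (Z = -3*(-2 - 2) = -3*(-4) = 12)
z(s, X) = -3/2 (z(s, X) = 1/2 - 1/6*12 = 1/2 - 2 = -3/2)
(107 - O)*(-255 + z(-9, -19)) = (107 - 1*(-69/4))*(-255 - 3/2) = (107 + 69/4)*(-513/2) = (497/4)*(-513/2) = -254961/8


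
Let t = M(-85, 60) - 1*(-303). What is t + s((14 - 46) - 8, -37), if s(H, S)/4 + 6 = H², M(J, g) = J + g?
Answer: 6654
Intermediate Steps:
s(H, S) = -24 + 4*H²
t = 278 (t = (-85 + 60) - 1*(-303) = -25 + 303 = 278)
t + s((14 - 46) - 8, -37) = 278 + (-24 + 4*((14 - 46) - 8)²) = 278 + (-24 + 4*(-32 - 8)²) = 278 + (-24 + 4*(-40)²) = 278 + (-24 + 4*1600) = 278 + (-24 + 6400) = 278 + 6376 = 6654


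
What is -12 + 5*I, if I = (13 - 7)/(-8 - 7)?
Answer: -14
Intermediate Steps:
I = -2/5 (I = 6/(-15) = 6*(-1/15) = -2/5 ≈ -0.40000)
-12 + 5*I = -12 + 5*(-2/5) = -12 - 2 = -14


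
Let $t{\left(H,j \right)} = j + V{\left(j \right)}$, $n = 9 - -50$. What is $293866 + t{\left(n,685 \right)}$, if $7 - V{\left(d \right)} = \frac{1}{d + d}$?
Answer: $\frac{403544459}{1370} \approx 2.9456 \cdot 10^{5}$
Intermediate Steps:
$V{\left(d \right)} = 7 - \frac{1}{2 d}$ ($V{\left(d \right)} = 7 - \frac{1}{d + d} = 7 - \frac{1}{2 d}$)
$n = 59$ ($n = 9 + 50 = 59$)
$t{\left(H,j \right)} = 7 + j - \frac{1}{2 j}$ ($t{\left(H,j \right)} = j + \left(7 - \frac{1}{2 j}\right) = 7 + j - \frac{1}{2 j}$)
$293866 + t{\left(n,685 \right)} = 293866 + \left(7 + 685 - \frac{1}{2 \cdot 685}\right) = 293866 + \left(7 + 685 - \frac{1}{1370}\right) = 293866 + \frac{948039}{1370} = \frac{403544459}{1370}$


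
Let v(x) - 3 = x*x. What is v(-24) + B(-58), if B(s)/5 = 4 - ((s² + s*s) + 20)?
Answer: -33141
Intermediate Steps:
v(x) = 3 + x² (v(x) = 3 + x*x = 3 + x²)
B(s) = -80 - 10*s² (B(s) = 5*(4 - ((s² + s*s) + 20)) = 5*(4 - ((s² + s²) + 20)) = 5*(4 - (2*s² + 20)) = 5*(4 - (20 + 2*s²)) = 5*(4 + (-20 - 2*s²)) = 5*(-16 - 2*s²) = -80 - 10*s²)
v(-24) + B(-58) = (3 + (-24)²) + (-80 - 10*(-58)²) = (3 + 576) + (-80 - 10*3364) = 579 + (-80 - 33640) = 579 - 33720 = -33141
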